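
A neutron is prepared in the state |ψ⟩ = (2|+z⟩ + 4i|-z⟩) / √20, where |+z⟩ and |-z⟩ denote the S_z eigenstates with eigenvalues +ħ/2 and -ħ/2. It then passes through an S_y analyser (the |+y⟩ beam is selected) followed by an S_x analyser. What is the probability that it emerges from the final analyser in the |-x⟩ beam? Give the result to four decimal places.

0.4500

First analyser (S_y): P(|+y⟩) = |⟨+y|ψ⟩|² = 36/40.
After stage 1 the state is |+y⟩; P(|-x⟩) = |⟨-x|+y⟩|² = 1/2.
Joint probability = 36/40 × 1/2 = 0.4500.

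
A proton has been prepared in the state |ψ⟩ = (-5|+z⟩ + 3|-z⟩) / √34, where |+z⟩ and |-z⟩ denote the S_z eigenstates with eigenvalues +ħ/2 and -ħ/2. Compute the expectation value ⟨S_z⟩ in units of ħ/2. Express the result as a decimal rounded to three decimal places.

0.471

⟨σ_z⟩ = |a|² - |b|² divided by |a|²+|b|², with a, b the |+z⟩, |-z⟩ amplitudes.
= (25 - 9)/34 = 16/34.
⟨S_z⟩ = (ħ/2)·⟨σ_z⟩.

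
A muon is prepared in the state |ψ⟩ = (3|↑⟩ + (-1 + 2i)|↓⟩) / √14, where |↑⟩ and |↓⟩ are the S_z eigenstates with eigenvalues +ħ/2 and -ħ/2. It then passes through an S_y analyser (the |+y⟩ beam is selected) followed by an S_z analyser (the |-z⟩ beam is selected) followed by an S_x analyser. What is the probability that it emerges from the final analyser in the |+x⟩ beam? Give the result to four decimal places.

First analyser (S_y): P(|+y⟩) = |⟨+y|ψ⟩|² = 26/28.
After stage 1 the state is |+y⟩; P(|-z⟩) = |⟨-z|+y⟩|² = 1/2.
After stage 2 the state is |-z⟩; P(|+x⟩) = |⟨+x|-z⟩|² = 1/2.
Joint probability = 26/28 × 1/2 × 1/2 = 0.2321.

0.2321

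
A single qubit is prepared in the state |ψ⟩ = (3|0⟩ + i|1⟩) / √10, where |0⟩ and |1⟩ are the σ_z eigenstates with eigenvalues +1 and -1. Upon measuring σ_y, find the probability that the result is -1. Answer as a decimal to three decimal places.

0.200

|-y⟩ = (|0⟩ - i|1⟩)/√2, so ⟨-y|ψ⟩ = (2) / (√2·√10).
P = |2|² / 20 = 4/20.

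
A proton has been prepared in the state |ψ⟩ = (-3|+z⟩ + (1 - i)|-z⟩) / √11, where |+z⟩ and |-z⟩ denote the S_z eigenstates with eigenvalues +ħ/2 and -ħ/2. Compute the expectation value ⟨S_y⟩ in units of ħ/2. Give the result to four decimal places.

⟨σ_y⟩ = 2 Im(a* b)/(|a|²+|b|²) with a = -3, b = (1 - i).
a* b = (-3 + 3i), so ⟨σ_y⟩ = 6/11.
⟨S_y⟩ = (ħ/2)·⟨σ_y⟩.

0.5455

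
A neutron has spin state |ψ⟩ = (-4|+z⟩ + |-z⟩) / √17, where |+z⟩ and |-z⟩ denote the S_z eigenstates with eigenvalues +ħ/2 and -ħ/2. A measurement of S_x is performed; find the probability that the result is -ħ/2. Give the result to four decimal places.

0.7353

|-x⟩ = (|+z⟩ - |-z⟩)/√2, so ⟨-x|ψ⟩ = (-5) / (√2·√17).
P = |-5|² / 34 = 25/34.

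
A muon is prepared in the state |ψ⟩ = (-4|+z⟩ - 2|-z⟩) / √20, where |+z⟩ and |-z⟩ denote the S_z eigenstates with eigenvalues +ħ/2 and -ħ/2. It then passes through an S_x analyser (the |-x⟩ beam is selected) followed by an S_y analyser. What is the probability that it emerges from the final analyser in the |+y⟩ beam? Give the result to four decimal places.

0.0500

First analyser (S_x): P(|-x⟩) = |⟨-x|ψ⟩|² = 4/40.
After stage 1 the state is |-x⟩; P(|+y⟩) = |⟨+y|-x⟩|² = 1/2.
Joint probability = 4/40 × 1/2 = 0.0500.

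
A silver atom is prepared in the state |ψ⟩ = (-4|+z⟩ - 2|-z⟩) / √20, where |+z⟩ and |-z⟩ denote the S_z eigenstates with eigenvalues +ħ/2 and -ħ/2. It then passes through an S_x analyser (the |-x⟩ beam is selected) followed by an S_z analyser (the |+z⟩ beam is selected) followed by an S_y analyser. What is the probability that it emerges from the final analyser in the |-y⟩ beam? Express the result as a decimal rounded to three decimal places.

0.025

First analyser (S_x): P(|-x⟩) = |⟨-x|ψ⟩|² = 4/40.
After stage 1 the state is |-x⟩; P(|+z⟩) = |⟨+z|-x⟩|² = 1/2.
After stage 2 the state is |+z⟩; P(|-y⟩) = |⟨-y|+z⟩|² = 1/2.
Joint probability = 4/40 × 1/2 × 1/2 = 0.025.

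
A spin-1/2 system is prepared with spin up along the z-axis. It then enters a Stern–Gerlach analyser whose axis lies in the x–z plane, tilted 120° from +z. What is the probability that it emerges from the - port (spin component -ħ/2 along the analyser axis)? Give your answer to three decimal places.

For spin-½, the probability of finding spin-up along an axis at angle θ to the initial spin direction is cos²(θ/2); spin-down is sin²(θ/2).
θ = 120°, so P = sin²(60°) ≈ 0.750.

0.750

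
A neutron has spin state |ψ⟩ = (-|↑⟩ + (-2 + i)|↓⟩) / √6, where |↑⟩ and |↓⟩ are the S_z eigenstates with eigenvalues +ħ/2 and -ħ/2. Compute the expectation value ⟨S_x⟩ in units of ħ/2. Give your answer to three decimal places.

⟨σ_x⟩ = 2 Re(a* b)/(|a|²+|b|²) with a = -1, b = (-2 + i).
a* b = (2 - i), so ⟨σ_x⟩ = 4/6.
⟨S_x⟩ = (ħ/2)·⟨σ_x⟩.

0.667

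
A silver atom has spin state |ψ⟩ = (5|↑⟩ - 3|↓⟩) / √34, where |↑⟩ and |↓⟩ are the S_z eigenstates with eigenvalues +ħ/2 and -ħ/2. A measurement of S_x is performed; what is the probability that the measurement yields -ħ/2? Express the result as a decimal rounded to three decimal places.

|-x⟩ = (|↑⟩ - |↓⟩)/√2, so ⟨-x|ψ⟩ = (8) / (√2·√34).
P = |8|² / 68 = 64/68.

0.941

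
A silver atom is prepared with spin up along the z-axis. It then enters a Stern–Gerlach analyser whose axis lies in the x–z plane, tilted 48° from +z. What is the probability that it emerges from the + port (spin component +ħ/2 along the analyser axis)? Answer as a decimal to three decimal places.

0.835

For spin-½, the probability of finding spin-up along an axis at angle θ to the initial spin direction is cos²(θ/2); spin-down is sin²(θ/2).
θ = 48°, so P = cos²(24°) ≈ 0.835.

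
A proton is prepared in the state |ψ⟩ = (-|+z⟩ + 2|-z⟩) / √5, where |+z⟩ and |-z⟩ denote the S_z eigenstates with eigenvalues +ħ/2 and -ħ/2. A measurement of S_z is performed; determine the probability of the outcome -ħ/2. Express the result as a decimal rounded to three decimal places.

0.800

The -ħ/2 outcome corresponds to |-z⟩. Its amplitude in |ψ⟩ is 2/√5.
P = |2|² / 5 = 4/5.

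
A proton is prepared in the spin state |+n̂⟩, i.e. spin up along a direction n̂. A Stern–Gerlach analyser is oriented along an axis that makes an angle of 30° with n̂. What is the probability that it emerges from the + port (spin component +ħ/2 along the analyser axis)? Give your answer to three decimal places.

For spin-½, the probability of finding spin-up along an axis at angle θ to the initial spin direction is cos²(θ/2); spin-down is sin²(θ/2).
θ = 30°, so P = cos²(15°) ≈ 0.933.

0.933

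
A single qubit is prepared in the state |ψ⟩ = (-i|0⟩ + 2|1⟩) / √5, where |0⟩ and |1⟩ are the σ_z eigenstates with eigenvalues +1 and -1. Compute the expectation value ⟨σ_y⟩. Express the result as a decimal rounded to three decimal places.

0.800

⟨σ_y⟩ = 2 Im(a* b)/(|a|²+|b|²) with a = -i, b = 2.
a* b = 2i, so ⟨σ_y⟩ = 4/5.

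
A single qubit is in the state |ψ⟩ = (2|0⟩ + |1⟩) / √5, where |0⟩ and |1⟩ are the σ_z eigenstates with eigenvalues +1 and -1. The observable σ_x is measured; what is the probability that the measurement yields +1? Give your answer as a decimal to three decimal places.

0.900

|+x⟩ = (|0⟩ + |1⟩)/√2, so ⟨+x|ψ⟩ = (3) / (√2·√5).
P = |3|² / 10 = 9/10.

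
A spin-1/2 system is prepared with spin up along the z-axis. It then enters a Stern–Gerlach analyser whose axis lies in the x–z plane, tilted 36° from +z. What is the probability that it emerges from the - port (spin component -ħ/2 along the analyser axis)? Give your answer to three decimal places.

For spin-½, the probability of finding spin-up along an axis at angle θ to the initial spin direction is cos²(θ/2); spin-down is sin²(θ/2).
θ = 36°, so P = sin²(18°) ≈ 0.095.

0.095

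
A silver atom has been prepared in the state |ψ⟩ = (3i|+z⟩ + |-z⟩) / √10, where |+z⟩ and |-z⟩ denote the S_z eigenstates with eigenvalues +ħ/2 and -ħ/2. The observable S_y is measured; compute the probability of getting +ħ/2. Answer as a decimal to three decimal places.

|+y⟩ = (|+z⟩ + i|-z⟩)/√2, so ⟨+y|ψ⟩ = (2i) / (√2·√10).
P = |2i|² / 20 = 4/20.

0.200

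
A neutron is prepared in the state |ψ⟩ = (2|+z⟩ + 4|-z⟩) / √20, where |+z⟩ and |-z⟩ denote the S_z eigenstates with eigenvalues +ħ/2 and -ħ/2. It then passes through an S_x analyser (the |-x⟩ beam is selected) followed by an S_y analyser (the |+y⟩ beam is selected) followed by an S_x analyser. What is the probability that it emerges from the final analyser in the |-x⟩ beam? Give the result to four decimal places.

First analyser (S_x): P(|-x⟩) = |⟨-x|ψ⟩|² = 4/40.
After stage 1 the state is |-x⟩; P(|+y⟩) = |⟨+y|-x⟩|² = 1/2.
After stage 2 the state is |+y⟩; P(|-x⟩) = |⟨-x|+y⟩|² = 1/2.
Joint probability = 4/40 × 1/2 × 1/2 = 0.0250.

0.0250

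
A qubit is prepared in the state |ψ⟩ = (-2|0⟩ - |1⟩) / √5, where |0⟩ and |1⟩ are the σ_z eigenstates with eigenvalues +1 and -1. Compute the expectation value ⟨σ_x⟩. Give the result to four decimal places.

⟨σ_x⟩ = 2 Re(a* b)/(|a|²+|b|²) with a = -2, b = -1.
a* b = 2, so ⟨σ_x⟩ = 4/5.

0.8000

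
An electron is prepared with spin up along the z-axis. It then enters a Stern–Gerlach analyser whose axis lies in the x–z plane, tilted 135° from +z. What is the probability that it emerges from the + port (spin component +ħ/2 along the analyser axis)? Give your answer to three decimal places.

For spin-½, the probability of finding spin-up along an axis at angle θ to the initial spin direction is cos²(θ/2); spin-down is sin²(θ/2).
θ = 135°, so P = cos²(67.5°) ≈ 0.146.

0.146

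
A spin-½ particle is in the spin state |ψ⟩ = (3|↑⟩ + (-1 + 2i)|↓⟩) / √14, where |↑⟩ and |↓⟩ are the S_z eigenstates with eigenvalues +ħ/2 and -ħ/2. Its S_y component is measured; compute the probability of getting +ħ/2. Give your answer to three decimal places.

0.929

|+y⟩ = (|↑⟩ + i|↓⟩)/√2, so ⟨+y|ψ⟩ = (5 + i) / (√2·√14).
P = |5 + i|² / 28 = 26/28.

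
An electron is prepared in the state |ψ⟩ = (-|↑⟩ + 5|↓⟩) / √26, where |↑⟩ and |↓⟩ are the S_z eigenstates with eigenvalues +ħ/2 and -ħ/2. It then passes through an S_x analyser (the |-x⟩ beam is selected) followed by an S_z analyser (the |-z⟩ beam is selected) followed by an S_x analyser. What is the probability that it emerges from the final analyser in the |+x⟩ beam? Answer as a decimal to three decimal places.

0.173

First analyser (S_x): P(|-x⟩) = |⟨-x|ψ⟩|² = 36/52.
After stage 1 the state is |-x⟩; P(|-z⟩) = |⟨-z|-x⟩|² = 1/2.
After stage 2 the state is |-z⟩; P(|+x⟩) = |⟨+x|-z⟩|² = 1/2.
Joint probability = 36/52 × 1/2 × 1/2 = 0.173.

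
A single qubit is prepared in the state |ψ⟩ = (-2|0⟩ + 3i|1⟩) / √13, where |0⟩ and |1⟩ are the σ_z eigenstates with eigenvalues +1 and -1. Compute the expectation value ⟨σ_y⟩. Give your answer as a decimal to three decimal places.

⟨σ_y⟩ = 2 Im(a* b)/(|a|²+|b|²) with a = -2, b = 3i.
a* b = -6i, so ⟨σ_y⟩ = -12/13.

-0.923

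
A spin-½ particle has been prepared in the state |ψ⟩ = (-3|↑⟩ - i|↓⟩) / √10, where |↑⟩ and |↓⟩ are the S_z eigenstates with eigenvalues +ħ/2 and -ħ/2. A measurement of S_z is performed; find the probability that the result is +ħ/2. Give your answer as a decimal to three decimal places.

The +ħ/2 outcome corresponds to |↑⟩. Its amplitude in |ψ⟩ is -3/√10.
P = |-3|² / 10 = 9/10.

0.900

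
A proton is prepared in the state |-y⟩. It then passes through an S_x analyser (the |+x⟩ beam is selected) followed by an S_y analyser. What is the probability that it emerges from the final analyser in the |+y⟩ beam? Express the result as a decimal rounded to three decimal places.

First analyser (S_x): from |-y⟩, P(|+x⟩) = 1/2.
After stage 1 the state is |+x⟩; P(|+y⟩) = |⟨+y|+x⟩|² = 1/2.
Joint probability = 1/2 × 1/2 = 0.250.

0.250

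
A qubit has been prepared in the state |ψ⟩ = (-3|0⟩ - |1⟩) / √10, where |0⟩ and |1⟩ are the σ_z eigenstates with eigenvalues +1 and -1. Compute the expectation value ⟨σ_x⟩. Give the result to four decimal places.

0.6000

⟨σ_x⟩ = 2 Re(a* b)/(|a|²+|b|²) with a = -3, b = -1.
a* b = 3, so ⟨σ_x⟩ = 6/10.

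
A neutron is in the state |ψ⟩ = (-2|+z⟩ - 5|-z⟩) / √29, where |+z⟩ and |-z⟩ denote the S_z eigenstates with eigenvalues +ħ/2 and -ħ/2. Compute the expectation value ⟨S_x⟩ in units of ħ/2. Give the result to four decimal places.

0.6897

⟨σ_x⟩ = 2 Re(a* b)/(|a|²+|b|²) with a = -2, b = -5.
a* b = 10, so ⟨σ_x⟩ = 20/29.
⟨S_x⟩ = (ħ/2)·⟨σ_x⟩.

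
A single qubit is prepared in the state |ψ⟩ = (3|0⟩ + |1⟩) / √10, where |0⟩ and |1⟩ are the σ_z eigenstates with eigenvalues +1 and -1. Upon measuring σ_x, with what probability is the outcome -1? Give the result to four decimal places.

0.2000

|-x⟩ = (|0⟩ - |1⟩)/√2, so ⟨-x|ψ⟩ = (2) / (√2·√10).
P = |2|² / 20 = 4/20.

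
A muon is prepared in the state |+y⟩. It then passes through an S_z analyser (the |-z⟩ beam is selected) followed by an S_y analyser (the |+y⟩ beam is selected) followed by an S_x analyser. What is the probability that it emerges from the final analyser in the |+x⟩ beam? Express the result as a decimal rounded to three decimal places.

First analyser (S_z): from |+y⟩, P(|-z⟩) = 1/2.
After stage 1 the state is |-z⟩; P(|+y⟩) = |⟨+y|-z⟩|² = 1/2.
After stage 2 the state is |+y⟩; P(|+x⟩) = |⟨+x|+y⟩|² = 1/2.
Joint probability = 1/2 × 1/2 × 1/2 = 0.125.

0.125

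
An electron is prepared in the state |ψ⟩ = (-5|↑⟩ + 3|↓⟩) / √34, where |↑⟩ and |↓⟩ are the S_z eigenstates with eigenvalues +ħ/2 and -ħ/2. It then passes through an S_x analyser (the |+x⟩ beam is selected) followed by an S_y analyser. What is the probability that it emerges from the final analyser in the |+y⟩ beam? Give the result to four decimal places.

0.0294

First analyser (S_x): P(|+x⟩) = |⟨+x|ψ⟩|² = 4/68.
After stage 1 the state is |+x⟩; P(|+y⟩) = |⟨+y|+x⟩|² = 1/2.
Joint probability = 4/68 × 1/2 = 0.0294.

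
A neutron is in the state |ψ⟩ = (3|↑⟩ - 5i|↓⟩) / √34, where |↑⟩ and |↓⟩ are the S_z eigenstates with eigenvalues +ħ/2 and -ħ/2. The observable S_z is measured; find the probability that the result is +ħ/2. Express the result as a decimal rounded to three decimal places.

The +ħ/2 outcome corresponds to |↑⟩. Its amplitude in |ψ⟩ is 3/√34.
P = |3|² / 34 = 9/34.

0.265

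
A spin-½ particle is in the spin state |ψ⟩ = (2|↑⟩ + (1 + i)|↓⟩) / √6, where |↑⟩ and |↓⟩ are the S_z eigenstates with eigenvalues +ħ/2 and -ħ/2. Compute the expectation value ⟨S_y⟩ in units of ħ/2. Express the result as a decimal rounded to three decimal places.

0.667

⟨σ_y⟩ = 2 Im(a* b)/(|a|²+|b|²) with a = 2, b = (1 + i).
a* b = (2 + 2i), so ⟨σ_y⟩ = 4/6.
⟨S_y⟩ = (ħ/2)·⟨σ_y⟩.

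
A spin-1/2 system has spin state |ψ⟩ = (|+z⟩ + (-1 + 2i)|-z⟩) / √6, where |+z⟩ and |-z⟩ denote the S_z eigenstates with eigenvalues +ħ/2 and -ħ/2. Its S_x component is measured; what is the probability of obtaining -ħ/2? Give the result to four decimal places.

|-x⟩ = (|+z⟩ - |-z⟩)/√2, so ⟨-x|ψ⟩ = (2 - 2i) / (√2·√6).
P = |2 - 2i|² / 12 = 8/12.

0.6667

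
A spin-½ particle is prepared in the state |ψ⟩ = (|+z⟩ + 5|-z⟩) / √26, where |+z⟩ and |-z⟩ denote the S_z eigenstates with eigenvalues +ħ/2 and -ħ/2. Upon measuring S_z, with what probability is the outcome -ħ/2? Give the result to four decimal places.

The -ħ/2 outcome corresponds to |-z⟩. Its amplitude in |ψ⟩ is 5/√26.
P = |5|² / 26 = 25/26.

0.9615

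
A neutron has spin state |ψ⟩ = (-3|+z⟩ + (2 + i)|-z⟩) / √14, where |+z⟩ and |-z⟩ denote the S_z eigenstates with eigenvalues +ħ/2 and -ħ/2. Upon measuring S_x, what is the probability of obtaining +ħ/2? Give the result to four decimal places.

0.0714

|+x⟩ = (|+z⟩ + |-z⟩)/√2, so ⟨+x|ψ⟩ = (-1 + i) / (√2·√14).
P = |-1 + i|² / 28 = 2/28.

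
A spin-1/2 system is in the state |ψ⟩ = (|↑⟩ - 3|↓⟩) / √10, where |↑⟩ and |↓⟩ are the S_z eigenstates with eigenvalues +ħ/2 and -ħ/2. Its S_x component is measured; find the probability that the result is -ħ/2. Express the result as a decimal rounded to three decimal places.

0.800

|-x⟩ = (|↑⟩ - |↓⟩)/√2, so ⟨-x|ψ⟩ = (4) / (√2·√10).
P = |4|² / 20 = 16/20.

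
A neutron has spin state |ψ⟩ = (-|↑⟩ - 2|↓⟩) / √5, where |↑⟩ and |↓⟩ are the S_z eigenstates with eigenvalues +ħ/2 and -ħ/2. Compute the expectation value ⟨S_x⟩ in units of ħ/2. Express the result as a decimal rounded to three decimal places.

⟨σ_x⟩ = 2 Re(a* b)/(|a|²+|b|²) with a = -1, b = -2.
a* b = 2, so ⟨σ_x⟩ = 4/5.
⟨S_x⟩ = (ħ/2)·⟨σ_x⟩.

0.800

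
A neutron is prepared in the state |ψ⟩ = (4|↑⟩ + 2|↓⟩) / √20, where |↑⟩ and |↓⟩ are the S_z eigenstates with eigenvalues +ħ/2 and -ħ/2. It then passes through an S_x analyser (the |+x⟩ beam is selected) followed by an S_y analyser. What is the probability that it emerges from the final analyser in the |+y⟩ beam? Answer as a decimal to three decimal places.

0.450

First analyser (S_x): P(|+x⟩) = |⟨+x|ψ⟩|² = 36/40.
After stage 1 the state is |+x⟩; P(|+y⟩) = |⟨+y|+x⟩|² = 1/2.
Joint probability = 36/40 × 1/2 = 0.450.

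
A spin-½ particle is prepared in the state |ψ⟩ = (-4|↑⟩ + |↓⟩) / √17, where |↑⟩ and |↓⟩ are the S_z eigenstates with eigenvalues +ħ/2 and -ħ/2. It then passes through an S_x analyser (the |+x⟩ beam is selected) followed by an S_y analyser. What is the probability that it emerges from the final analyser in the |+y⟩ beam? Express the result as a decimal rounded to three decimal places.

0.132

First analyser (S_x): P(|+x⟩) = |⟨+x|ψ⟩|² = 9/34.
After stage 1 the state is |+x⟩; P(|+y⟩) = |⟨+y|+x⟩|² = 1/2.
Joint probability = 9/34 × 1/2 = 0.132.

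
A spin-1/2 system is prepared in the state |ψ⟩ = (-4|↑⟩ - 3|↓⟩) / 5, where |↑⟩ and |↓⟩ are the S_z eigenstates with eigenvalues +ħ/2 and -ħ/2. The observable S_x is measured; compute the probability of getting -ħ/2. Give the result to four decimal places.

0.0200

|-x⟩ = (|↑⟩ - |↓⟩)/√2, so ⟨-x|ψ⟩ = (-1) / (√2·5).
P = |-1|² / 50 = 1/50.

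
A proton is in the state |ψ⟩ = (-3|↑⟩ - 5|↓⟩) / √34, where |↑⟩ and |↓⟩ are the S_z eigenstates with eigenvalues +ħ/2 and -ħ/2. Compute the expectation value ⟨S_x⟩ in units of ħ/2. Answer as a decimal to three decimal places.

0.882

⟨σ_x⟩ = 2 Re(a* b)/(|a|²+|b|²) with a = -3, b = -5.
a* b = 15, so ⟨σ_x⟩ = 30/34.
⟨S_x⟩ = (ħ/2)·⟨σ_x⟩.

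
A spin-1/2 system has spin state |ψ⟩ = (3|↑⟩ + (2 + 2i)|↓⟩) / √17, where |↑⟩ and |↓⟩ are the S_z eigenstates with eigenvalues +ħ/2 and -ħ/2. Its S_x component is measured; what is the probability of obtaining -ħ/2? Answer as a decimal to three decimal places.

0.147

|-x⟩ = (|↑⟩ - |↓⟩)/√2, so ⟨-x|ψ⟩ = (1 - 2i) / (√2·√17).
P = |1 - 2i|² / 34 = 5/34.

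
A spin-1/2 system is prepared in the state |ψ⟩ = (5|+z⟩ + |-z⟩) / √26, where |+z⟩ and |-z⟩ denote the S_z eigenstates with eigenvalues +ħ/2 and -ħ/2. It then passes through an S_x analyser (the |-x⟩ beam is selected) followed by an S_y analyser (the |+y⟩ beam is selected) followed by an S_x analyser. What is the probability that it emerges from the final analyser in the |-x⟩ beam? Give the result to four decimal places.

First analyser (S_x): P(|-x⟩) = |⟨-x|ψ⟩|² = 16/52.
After stage 1 the state is |-x⟩; P(|+y⟩) = |⟨+y|-x⟩|² = 1/2.
After stage 2 the state is |+y⟩; P(|-x⟩) = |⟨-x|+y⟩|² = 1/2.
Joint probability = 16/52 × 1/2 × 1/2 = 0.0769.

0.0769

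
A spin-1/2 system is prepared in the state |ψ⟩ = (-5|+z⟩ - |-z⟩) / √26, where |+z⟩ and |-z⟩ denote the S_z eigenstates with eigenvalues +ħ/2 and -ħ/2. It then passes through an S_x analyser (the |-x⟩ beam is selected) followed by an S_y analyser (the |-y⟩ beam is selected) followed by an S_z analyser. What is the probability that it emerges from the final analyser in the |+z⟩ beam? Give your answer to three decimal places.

0.077

First analyser (S_x): P(|-x⟩) = |⟨-x|ψ⟩|² = 16/52.
After stage 1 the state is |-x⟩; P(|-y⟩) = |⟨-y|-x⟩|² = 1/2.
After stage 2 the state is |-y⟩; P(|+z⟩) = |⟨+z|-y⟩|² = 1/2.
Joint probability = 16/52 × 1/2 × 1/2 = 0.077.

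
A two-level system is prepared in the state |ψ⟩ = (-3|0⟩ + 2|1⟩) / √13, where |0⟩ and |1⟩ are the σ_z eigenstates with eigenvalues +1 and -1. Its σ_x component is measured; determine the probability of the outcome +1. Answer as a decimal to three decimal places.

0.038

|+x⟩ = (|0⟩ + |1⟩)/√2, so ⟨+x|ψ⟩ = (-1) / (√2·√13).
P = |-1|² / 26 = 1/26.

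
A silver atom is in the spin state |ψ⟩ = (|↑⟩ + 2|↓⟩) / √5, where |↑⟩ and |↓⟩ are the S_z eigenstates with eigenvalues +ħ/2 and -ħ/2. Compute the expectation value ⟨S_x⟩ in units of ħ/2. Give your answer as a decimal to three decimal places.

⟨σ_x⟩ = 2 Re(a* b)/(|a|²+|b|²) with a = 1, b = 2.
a* b = 2, so ⟨σ_x⟩ = 4/5.
⟨S_x⟩ = (ħ/2)·⟨σ_x⟩.

0.800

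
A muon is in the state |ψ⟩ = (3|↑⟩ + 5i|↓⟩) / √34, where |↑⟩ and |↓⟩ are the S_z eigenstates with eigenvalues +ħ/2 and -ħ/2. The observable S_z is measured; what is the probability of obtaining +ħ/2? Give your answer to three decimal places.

0.265

The +ħ/2 outcome corresponds to |↑⟩. Its amplitude in |ψ⟩ is 3/√34.
P = |3|² / 34 = 9/34.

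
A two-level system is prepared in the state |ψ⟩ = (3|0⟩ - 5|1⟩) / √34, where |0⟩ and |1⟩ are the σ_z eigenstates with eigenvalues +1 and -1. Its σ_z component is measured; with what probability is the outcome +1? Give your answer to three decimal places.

The +1 outcome corresponds to |0⟩. Its amplitude in |ψ⟩ is 3/√34.
P = |3|² / 34 = 9/34.

0.265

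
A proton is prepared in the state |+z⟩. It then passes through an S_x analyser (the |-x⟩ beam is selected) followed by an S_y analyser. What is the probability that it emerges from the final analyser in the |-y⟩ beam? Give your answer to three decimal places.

First analyser (S_x): from |+z⟩, P(|-x⟩) = 1/2.
After stage 1 the state is |-x⟩; P(|-y⟩) = |⟨-y|-x⟩|² = 1/2.
Joint probability = 1/2 × 1/2 = 0.250.

0.250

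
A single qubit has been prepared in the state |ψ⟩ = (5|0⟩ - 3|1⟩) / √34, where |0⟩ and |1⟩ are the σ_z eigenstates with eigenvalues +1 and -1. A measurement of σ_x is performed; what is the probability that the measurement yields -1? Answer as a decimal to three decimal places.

|-x⟩ = (|0⟩ - |1⟩)/√2, so ⟨-x|ψ⟩ = (8) / (√2·√34).
P = |8|² / 68 = 64/68.

0.941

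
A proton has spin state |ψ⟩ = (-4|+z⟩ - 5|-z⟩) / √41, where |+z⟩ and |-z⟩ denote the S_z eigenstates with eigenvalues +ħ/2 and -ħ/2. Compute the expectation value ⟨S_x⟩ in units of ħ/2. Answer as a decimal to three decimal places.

⟨σ_x⟩ = 2 Re(a* b)/(|a|²+|b|²) with a = -4, b = -5.
a* b = 20, so ⟨σ_x⟩ = 40/41.
⟨S_x⟩ = (ħ/2)·⟨σ_x⟩.

0.976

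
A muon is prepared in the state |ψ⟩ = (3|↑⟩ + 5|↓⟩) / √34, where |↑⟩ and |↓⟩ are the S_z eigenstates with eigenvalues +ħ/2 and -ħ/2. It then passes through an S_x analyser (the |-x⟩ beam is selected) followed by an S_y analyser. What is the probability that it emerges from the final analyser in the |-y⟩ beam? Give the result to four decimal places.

0.0294

First analyser (S_x): P(|-x⟩) = |⟨-x|ψ⟩|² = 4/68.
After stage 1 the state is |-x⟩; P(|-y⟩) = |⟨-y|-x⟩|² = 1/2.
Joint probability = 4/68 × 1/2 = 0.0294.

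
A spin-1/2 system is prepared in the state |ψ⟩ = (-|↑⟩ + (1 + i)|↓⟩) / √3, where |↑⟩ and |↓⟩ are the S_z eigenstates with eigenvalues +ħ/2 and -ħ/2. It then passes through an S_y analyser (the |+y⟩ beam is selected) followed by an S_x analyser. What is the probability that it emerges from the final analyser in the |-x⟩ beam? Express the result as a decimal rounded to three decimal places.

First analyser (S_y): P(|+y⟩) = |⟨+y|ψ⟩|² = 1/6.
After stage 1 the state is |+y⟩; P(|-x⟩) = |⟨-x|+y⟩|² = 1/2.
Joint probability = 1/6 × 1/2 = 0.083.

0.083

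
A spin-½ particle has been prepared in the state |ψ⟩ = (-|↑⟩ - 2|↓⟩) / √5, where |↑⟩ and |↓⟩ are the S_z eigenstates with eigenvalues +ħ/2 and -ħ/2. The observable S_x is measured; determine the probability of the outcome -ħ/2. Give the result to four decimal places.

|-x⟩ = (|↑⟩ - |↓⟩)/√2, so ⟨-x|ψ⟩ = (1) / (√2·√5).
P = |1|² / 10 = 1/10.

0.1000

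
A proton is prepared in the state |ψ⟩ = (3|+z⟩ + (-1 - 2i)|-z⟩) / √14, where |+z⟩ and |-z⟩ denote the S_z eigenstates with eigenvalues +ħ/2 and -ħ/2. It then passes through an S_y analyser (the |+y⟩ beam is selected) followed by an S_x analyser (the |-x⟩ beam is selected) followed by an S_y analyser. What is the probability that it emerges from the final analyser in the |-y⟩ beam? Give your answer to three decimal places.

First analyser (S_y): P(|+y⟩) = |⟨+y|ψ⟩|² = 2/28.
After stage 1 the state is |+y⟩; P(|-x⟩) = |⟨-x|+y⟩|² = 1/2.
After stage 2 the state is |-x⟩; P(|-y⟩) = |⟨-y|-x⟩|² = 1/2.
Joint probability = 2/28 × 1/2 × 1/2 = 0.018.

0.018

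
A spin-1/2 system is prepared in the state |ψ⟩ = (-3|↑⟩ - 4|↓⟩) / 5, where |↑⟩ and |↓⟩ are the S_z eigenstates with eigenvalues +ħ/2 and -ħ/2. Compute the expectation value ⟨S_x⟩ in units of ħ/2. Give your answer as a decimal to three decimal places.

0.960

⟨σ_x⟩ = 2 Re(a* b)/(|a|²+|b|²) with a = -3, b = -4.
a* b = 12, so ⟨σ_x⟩ = 24/25.
⟨S_x⟩ = (ħ/2)·⟨σ_x⟩.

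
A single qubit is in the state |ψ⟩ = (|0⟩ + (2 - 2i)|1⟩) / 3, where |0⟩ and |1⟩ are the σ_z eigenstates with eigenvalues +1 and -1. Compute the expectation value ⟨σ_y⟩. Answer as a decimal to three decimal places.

-0.444

⟨σ_y⟩ = 2 Im(a* b)/(|a|²+|b|²) with a = 1, b = (2 - 2i).
a* b = (2 - 2i), so ⟨σ_y⟩ = -4/9.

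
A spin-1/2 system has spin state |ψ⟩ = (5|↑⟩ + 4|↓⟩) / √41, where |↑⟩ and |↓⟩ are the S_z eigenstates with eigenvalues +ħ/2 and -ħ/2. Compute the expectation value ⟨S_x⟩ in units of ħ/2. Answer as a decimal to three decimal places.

0.976

⟨σ_x⟩ = 2 Re(a* b)/(|a|²+|b|²) with a = 5, b = 4.
a* b = 20, so ⟨σ_x⟩ = 40/41.
⟨S_x⟩ = (ħ/2)·⟨σ_x⟩.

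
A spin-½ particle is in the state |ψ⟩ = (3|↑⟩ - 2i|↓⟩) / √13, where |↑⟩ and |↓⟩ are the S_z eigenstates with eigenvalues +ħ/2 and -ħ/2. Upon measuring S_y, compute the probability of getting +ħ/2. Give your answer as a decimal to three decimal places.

0.038

|+y⟩ = (|↑⟩ + i|↓⟩)/√2, so ⟨+y|ψ⟩ = (1) / (√2·√13).
P = |1|² / 26 = 1/26.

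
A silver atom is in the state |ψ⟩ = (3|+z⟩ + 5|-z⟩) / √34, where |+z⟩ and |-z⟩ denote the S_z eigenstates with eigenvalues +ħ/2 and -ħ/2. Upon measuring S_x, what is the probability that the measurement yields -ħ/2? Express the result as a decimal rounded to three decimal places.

0.059

|-x⟩ = (|+z⟩ - |-z⟩)/√2, so ⟨-x|ψ⟩ = (-2) / (√2·√34).
P = |-2|² / 68 = 4/68.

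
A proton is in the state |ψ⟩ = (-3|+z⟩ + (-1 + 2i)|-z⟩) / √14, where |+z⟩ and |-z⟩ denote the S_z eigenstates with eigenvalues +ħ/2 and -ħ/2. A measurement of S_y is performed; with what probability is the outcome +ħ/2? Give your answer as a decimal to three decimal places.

0.071

|+y⟩ = (|+z⟩ + i|-z⟩)/√2, so ⟨+y|ψ⟩ = (-1 + i) / (√2·√14).
P = |-1 + i|² / 28 = 2/28.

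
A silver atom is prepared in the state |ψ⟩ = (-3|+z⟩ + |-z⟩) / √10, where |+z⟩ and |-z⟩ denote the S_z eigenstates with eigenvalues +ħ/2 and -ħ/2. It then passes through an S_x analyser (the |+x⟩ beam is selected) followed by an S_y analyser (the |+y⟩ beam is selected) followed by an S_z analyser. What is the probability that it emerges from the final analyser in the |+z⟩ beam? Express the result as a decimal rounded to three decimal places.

First analyser (S_x): P(|+x⟩) = |⟨+x|ψ⟩|² = 4/20.
After stage 1 the state is |+x⟩; P(|+y⟩) = |⟨+y|+x⟩|² = 1/2.
After stage 2 the state is |+y⟩; P(|+z⟩) = |⟨+z|+y⟩|² = 1/2.
Joint probability = 4/20 × 1/2 × 1/2 = 0.050.

0.050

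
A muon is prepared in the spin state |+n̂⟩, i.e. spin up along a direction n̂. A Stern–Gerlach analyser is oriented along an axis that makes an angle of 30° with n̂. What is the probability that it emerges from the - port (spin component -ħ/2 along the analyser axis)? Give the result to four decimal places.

For spin-½, the probability of finding spin-up along an axis at angle θ to the initial spin direction is cos²(θ/2); spin-down is sin²(θ/2).
θ = 30°, so P = sin²(15°) ≈ 0.0670.

0.0670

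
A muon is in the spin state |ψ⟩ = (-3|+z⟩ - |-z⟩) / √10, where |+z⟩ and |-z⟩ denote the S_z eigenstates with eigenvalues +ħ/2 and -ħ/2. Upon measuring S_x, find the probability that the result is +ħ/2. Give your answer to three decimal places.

0.800

|+x⟩ = (|+z⟩ + |-z⟩)/√2, so ⟨+x|ψ⟩ = (-4) / (√2·√10).
P = |-4|² / 20 = 16/20.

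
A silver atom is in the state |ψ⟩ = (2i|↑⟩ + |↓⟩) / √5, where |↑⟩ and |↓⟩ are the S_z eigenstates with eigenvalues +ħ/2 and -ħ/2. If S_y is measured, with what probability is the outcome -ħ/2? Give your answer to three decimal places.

|-y⟩ = (|↑⟩ - i|↓⟩)/√2, so ⟨-y|ψ⟩ = (3i) / (√2·√5).
P = |3i|² / 10 = 9/10.

0.900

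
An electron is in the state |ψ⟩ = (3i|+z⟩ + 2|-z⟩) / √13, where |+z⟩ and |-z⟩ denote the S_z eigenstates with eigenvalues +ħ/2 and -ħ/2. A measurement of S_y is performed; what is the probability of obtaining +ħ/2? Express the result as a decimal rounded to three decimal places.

0.038

|+y⟩ = (|+z⟩ + i|-z⟩)/√2, so ⟨+y|ψ⟩ = (i) / (√2·√13).
P = |i|² / 26 = 1/26.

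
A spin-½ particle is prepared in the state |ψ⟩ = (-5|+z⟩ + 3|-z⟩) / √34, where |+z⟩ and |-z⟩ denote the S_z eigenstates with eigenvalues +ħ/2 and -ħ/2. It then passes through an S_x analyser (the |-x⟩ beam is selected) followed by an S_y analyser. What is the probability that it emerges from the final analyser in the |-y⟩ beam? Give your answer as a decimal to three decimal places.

First analyser (S_x): P(|-x⟩) = |⟨-x|ψ⟩|² = 64/68.
After stage 1 the state is |-x⟩; P(|-y⟩) = |⟨-y|-x⟩|² = 1/2.
Joint probability = 64/68 × 1/2 = 0.471.

0.471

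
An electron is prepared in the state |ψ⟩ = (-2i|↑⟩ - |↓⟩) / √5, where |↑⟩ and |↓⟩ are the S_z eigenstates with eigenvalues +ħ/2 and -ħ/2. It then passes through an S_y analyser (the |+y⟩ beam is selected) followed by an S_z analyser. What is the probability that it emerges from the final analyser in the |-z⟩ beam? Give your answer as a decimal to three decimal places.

First analyser (S_y): P(|+y⟩) = |⟨+y|ψ⟩|² = 1/10.
After stage 1 the state is |+y⟩; P(|-z⟩) = |⟨-z|+y⟩|² = 1/2.
Joint probability = 1/10 × 1/2 = 0.050.

0.050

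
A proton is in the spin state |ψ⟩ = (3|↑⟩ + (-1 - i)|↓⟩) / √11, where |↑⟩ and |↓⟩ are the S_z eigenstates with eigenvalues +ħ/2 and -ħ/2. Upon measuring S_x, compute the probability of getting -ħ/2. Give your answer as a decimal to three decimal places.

|-x⟩ = (|↑⟩ - |↓⟩)/√2, so ⟨-x|ψ⟩ = (4 + i) / (√2·√11).
P = |4 + i|² / 22 = 17/22.

0.773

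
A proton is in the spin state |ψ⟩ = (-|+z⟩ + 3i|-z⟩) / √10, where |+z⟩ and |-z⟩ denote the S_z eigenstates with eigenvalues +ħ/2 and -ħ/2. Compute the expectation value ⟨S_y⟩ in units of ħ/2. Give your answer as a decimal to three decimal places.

⟨σ_y⟩ = 2 Im(a* b)/(|a|²+|b|²) with a = -1, b = 3i.
a* b = -3i, so ⟨σ_y⟩ = -6/10.
⟨S_y⟩ = (ħ/2)·⟨σ_y⟩.

-0.600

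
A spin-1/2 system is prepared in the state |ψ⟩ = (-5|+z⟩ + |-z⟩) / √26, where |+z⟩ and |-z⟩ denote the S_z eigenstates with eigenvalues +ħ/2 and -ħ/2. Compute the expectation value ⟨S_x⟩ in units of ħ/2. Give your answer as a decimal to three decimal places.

⟨σ_x⟩ = 2 Re(a* b)/(|a|²+|b|²) with a = -5, b = 1.
a* b = -5, so ⟨σ_x⟩ = -10/26.
⟨S_x⟩ = (ħ/2)·⟨σ_x⟩.

-0.385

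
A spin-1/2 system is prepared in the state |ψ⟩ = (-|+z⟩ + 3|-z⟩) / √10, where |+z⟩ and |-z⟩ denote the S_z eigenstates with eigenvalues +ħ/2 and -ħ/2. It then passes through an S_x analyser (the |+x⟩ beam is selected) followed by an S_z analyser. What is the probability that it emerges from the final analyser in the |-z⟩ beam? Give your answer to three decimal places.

First analyser (S_x): P(|+x⟩) = |⟨+x|ψ⟩|² = 4/20.
After stage 1 the state is |+x⟩; P(|-z⟩) = |⟨-z|+x⟩|² = 1/2.
Joint probability = 4/20 × 1/2 = 0.100.

0.100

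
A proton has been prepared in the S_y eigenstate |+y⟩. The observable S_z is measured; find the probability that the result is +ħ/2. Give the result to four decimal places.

In the S_z basis, |+y⟩ = (|+z⟩ + i|-z⟩)/√2 and |+z⟩ = |+z⟩.
|⟨+z|+y⟩|² = 1/2.

0.5000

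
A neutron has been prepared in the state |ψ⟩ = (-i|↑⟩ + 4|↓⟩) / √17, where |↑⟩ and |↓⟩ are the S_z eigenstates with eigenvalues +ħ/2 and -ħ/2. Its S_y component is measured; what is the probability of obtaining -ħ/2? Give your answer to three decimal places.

|-y⟩ = (|↑⟩ - i|↓⟩)/√2, so ⟨-y|ψ⟩ = (3i) / (√2·√17).
P = |3i|² / 34 = 9/34.

0.265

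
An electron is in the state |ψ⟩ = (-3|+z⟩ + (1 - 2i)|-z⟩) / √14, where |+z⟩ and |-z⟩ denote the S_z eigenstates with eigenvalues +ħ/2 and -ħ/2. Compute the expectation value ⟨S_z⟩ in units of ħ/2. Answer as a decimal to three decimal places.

⟨σ_z⟩ = |a|² - |b|² divided by |a|²+|b|², with a, b the |+z⟩, |-z⟩ amplitudes.
= (9 - 5)/14 = 4/14.
⟨S_z⟩ = (ħ/2)·⟨σ_z⟩.

0.286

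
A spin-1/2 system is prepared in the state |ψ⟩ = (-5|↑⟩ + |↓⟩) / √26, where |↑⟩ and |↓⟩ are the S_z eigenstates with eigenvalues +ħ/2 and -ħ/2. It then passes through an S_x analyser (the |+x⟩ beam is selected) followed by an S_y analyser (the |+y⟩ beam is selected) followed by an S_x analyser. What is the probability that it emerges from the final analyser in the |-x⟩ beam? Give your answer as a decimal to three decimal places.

0.077

First analyser (S_x): P(|+x⟩) = |⟨+x|ψ⟩|² = 16/52.
After stage 1 the state is |+x⟩; P(|+y⟩) = |⟨+y|+x⟩|² = 1/2.
After stage 2 the state is |+y⟩; P(|-x⟩) = |⟨-x|+y⟩|² = 1/2.
Joint probability = 16/52 × 1/2 × 1/2 = 0.077.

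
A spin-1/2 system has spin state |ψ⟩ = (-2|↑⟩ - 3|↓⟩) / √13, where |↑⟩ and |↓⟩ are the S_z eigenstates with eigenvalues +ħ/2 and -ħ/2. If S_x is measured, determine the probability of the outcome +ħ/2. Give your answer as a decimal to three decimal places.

|+x⟩ = (|↑⟩ + |↓⟩)/√2, so ⟨+x|ψ⟩ = (-5) / (√2·√13).
P = |-5|² / 26 = 25/26.

0.962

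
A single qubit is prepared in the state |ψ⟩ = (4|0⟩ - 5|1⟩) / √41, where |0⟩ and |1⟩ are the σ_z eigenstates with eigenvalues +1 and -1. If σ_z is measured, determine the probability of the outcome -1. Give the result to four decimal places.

0.6098

The -1 outcome corresponds to |1⟩. Its amplitude in |ψ⟩ is -5/√41.
P = |-5|² / 41 = 25/41.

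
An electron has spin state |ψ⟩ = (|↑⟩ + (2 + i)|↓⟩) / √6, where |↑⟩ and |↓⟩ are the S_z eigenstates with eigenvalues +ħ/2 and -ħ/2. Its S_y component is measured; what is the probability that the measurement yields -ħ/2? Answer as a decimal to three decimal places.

|-y⟩ = (|↑⟩ - i|↓⟩)/√2, so ⟨-y|ψ⟩ = (2i) / (√2·√6).
P = |2i|² / 12 = 4/12.

0.333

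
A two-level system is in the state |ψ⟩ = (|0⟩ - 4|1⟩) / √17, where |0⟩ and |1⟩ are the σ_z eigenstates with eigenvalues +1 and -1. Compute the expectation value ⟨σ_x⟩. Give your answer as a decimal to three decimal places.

⟨σ_x⟩ = 2 Re(a* b)/(|a|²+|b|²) with a = 1, b = -4.
a* b = -4, so ⟨σ_x⟩ = -8/17.

-0.471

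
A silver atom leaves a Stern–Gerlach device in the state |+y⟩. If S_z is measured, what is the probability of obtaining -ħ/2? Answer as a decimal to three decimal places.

0.500

In the S_z basis, |+y⟩ = (|+z⟩ + i|-z⟩)/√2 and |-z⟩ = |-z⟩.
|⟨-z|+y⟩|² = 1/2.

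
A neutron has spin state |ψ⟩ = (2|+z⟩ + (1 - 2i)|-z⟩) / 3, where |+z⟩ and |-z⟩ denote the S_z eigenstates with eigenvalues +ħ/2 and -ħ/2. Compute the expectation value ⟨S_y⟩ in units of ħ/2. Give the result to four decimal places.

-0.8889

⟨σ_y⟩ = 2 Im(a* b)/(|a|²+|b|²) with a = 2, b = (1 - 2i).
a* b = (2 - 4i), so ⟨σ_y⟩ = -8/9.
⟨S_y⟩ = (ħ/2)·⟨σ_y⟩.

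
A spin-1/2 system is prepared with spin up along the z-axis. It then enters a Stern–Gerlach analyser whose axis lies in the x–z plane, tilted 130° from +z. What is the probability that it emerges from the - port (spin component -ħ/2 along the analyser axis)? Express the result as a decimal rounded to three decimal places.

0.821

For spin-½, the probability of finding spin-up along an axis at angle θ to the initial spin direction is cos²(θ/2); spin-down is sin²(θ/2).
θ = 130°, so P = sin²(65°) ≈ 0.821.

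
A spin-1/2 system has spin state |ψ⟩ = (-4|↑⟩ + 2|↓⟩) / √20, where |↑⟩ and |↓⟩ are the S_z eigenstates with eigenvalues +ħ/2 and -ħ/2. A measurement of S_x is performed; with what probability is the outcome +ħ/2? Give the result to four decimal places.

0.1000

|+x⟩ = (|↑⟩ + |↓⟩)/√2, so ⟨+x|ψ⟩ = (-2) / (√2·√20).
P = |-2|² / 40 = 4/40.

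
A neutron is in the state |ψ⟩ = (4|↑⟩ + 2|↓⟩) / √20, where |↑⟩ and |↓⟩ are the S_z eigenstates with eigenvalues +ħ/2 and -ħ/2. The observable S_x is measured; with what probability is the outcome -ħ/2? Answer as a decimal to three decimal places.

0.100

|-x⟩ = (|↑⟩ - |↓⟩)/√2, so ⟨-x|ψ⟩ = (2) / (√2·√20).
P = |2|² / 40 = 4/40.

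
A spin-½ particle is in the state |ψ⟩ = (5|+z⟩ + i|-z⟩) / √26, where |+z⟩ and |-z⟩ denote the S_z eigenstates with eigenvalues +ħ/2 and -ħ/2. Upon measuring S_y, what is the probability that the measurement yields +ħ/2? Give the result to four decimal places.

|+y⟩ = (|+z⟩ + i|-z⟩)/√2, so ⟨+y|ψ⟩ = (6) / (√2·√26).
P = |6|² / 52 = 36/52.

0.6923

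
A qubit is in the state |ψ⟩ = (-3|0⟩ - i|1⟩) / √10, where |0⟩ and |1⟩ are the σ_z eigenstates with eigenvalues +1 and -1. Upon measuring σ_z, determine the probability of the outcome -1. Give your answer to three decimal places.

0.100

The -1 outcome corresponds to |1⟩. Its amplitude in |ψ⟩ is -i/√10.
P = |-i|² / 10 = 1/10.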